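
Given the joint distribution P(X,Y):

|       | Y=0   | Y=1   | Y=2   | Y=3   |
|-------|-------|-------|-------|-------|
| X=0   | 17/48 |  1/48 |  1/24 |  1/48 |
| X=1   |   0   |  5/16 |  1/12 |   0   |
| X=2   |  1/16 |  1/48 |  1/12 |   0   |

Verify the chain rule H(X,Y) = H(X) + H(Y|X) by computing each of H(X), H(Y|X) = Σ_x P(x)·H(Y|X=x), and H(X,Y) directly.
H(X) = 1.4819 bits, H(Y|X) = 0.9605 bits, H(X,Y) = 2.4424 bits

Marginal of X (row sums):
  P(X=0) = 17/48 + 1/48 + 1/24 + 1/48 = 7/16
  P(X=1) = 0 + 5/16 + 1/12 + 0 = 19/48
  P(X=2) = 1/16 + 1/48 + 1/12 + 0 = 1/6
H(X) = -[(7/16)·log₂(7/16) + (19/48)·log₂(19/48) + (1/6)·log₂(1/6)]
  = 0.521782 + 0.529243 + 0.430827 = 1.4819 bits

H(Y|X) = Σ_x P(x)·H(Y|X=x):
  X=0: P(X=0) = 7/16, P(Y|X=0) = (17/21, 1/21, 2/21, 1/21) → H(Y|X=0) = 0.988181
  X=1: P(X=1) = 19/48, P(Y|X=1) = (0, 15/19, 4/19, 0) → H(Y|X=1) = 0.742488
  X=2: P(X=2) = 1/6, P(Y|X=2) = (3/8, 1/8, 1/2, 0) → H(Y|X=2) = 1.405639
H(Y|X) = (7/16)·0.988181 + (19/48)·0.742488 + (1/6)·1.405639 = 0.9605 bits

H(X,Y) = -Σ_{x,y} P(x,y) log₂ P(x,y). Per-cell terms -P(x,y)·log₂P(x,y):
  X=0: 0.530364, 0.116353, 0.191040, 0.116353
  X=1: 0.000000, 0.524397, 0.298747, 0.000000
  X=2: 0.250000, 0.116353, 0.298747, 0.000000
  (cells with P = 0 contribute 0)
Sum of the 12 terms: H(X,Y) = 2.4424 bits

Chain rule check:
  H(X) + H(Y|X) = 1.4819 + 0.9605 = 2.4424 bits
  H(X,Y) = 2.4424 bits
✓ Chain rule verified.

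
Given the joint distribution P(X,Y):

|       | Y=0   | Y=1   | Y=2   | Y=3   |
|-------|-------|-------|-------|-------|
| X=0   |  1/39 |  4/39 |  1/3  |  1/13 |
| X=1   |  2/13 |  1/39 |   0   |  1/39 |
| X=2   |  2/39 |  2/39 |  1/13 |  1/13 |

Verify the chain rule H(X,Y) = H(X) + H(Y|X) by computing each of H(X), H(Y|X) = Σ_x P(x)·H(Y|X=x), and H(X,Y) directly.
H(X) = 1.4531 bits, H(Y|X) = 1.5276 bits, H(X,Y) = 2.9808 bits

Marginal of X (row sums):
  P(X=0) = 1/39 + 4/39 + 1/3 + 1/13 = 7/13
  P(X=1) = 2/13 + 1/39 + 0 + 1/39 = 8/39
  P(X=2) = 2/39 + 2/39 + 1/13 + 1/13 = 10/39
H(X) = -[(7/13)·log₂(7/13) + (8/39)·log₂(8/39) + (10/39)·log₂(10/39)]
  = 0.48089 + 0.46880 + 0.50345 = 1.4531 bits

H(Y|X) = Σ_x P(x)·H(Y|X=x):
  X=0: P(X=0) = 7/13, P(Y|X=0) = (1/21, 4/21, 13/21, 1/7) → H(Y|X=0) = 1.49419
  X=1: P(X=1) = 8/39, P(Y|X=1) = (3/4, 1/8, 0, 1/8) → H(Y|X=1) = 1.06128
  X=2: P(X=2) = 10/39, P(Y|X=2) = (1/5, 1/5, 3/10, 3/10) → H(Y|X=2) = 1.97095
H(Y|X) = (7/13)·1.49419 + (8/39)·1.06128 + (10/39)·1.97095 = 1.5276 bits

H(X,Y) = -Σ_{x,y} P(x,y) log₂ P(x,y). Per-cell terms -P(x,y)·log₂P(x,y):
  X=0: 0.13552, 0.33696, 0.52832, 0.28465
  X=1: 0.41545, 0.13552, 0.00000, 0.13552
  X=2: 0.21976, 0.21976, 0.28465, 0.28465
  (cells with P = 0 contribute 0)
Sum of the 12 terms: H(X,Y) = 2.9808 bits

Chain rule check:
  H(X) + H(Y|X) = 1.4531 + 1.5276 = 2.9807 bits
  H(X,Y) = 2.9808 bits
✓ Chain rule verified (Δ = 0.0001 is 4-dp rounding noise: each of the three values was rounded independently).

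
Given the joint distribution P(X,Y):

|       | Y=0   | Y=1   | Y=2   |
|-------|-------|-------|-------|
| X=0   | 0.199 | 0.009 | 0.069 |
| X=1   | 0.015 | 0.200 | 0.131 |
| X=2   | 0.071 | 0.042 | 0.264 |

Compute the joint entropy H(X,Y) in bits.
2.7005 bits

H(X,Y) = -Σ_{x,y} P(x,y) log₂ P(x,y). Per-cell terms -P(x,y)·log₂P(x,y):
  X=0: 0.4635, 0.0612, 0.2662
  X=1: 0.0909, 0.4644, 0.3841
  X=2: 0.2709, 0.1921, 0.5072
Sum of the 9 terms: H(X,Y) = 2.7005 bits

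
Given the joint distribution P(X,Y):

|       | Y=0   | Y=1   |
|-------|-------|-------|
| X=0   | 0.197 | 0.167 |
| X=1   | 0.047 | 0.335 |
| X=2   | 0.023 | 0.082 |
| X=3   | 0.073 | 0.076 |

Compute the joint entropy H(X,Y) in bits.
2.6080 bits

H(X,Y) = -Σ_{x,y} P(x,y) log₂ P(x,y). Per-cell terms -P(x,y)·log₂P(x,y):
  X=0: 0.461715, 0.431207
  X=1: 0.207326, 0.528552
  X=2: 0.125171, 0.295875
  X=3: 0.275645, 0.282557
Sum of the 8 terms: H(X,Y) = 2.6080 bits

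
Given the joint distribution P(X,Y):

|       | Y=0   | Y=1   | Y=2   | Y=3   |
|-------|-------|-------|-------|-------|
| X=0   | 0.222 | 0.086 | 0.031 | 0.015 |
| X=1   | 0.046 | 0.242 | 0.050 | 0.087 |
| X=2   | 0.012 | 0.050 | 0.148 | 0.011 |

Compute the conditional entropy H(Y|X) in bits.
1.4908 bits

H(Y|X) = H(X,Y) - H(X)

H(X,Y) = -Σ_{x,y} P(x,y) log₂ P(x,y). Per-cell terms -P(x,y)·log₂P(x,y):
  X=0: 0.48204, 0.30440, 0.15536, 0.09088
  X=1: 0.20434, 0.49535, 0.21610, 0.30649
  X=2: 0.07657, 0.21610, 0.40794, 0.07157
Sum of the 12 terms: H(X,Y) = 3.0271 bits

Marginal of X (row sums):
  P(X=0) = 0.222 + 0.086 + 0.031 + 0.015 = 0.354
  P(X=1) = 0.046 + 0.242 + 0.050 + 0.087 = 0.425
  P(X=2) = 0.012 + 0.050 + 0.148 + 0.011 = 0.221
H(X) = -[0.354·log₂(0.354) + 0.425·log₂(0.425) + 0.221·log₂(0.221)]
  = 0.53036 + 0.52465 + 0.48131 = 1.5363 bits

H(Y|X) = H(X,Y) - H(X) = 3.0271 - 1.5363 = 1.4908 bits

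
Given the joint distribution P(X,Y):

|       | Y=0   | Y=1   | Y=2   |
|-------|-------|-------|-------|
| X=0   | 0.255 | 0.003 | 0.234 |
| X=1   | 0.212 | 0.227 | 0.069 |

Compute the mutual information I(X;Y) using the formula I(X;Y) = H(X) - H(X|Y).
0.2781 bits

I(X;Y) = H(X) - H(X|Y)

Marginal of X (row sums):
  P(X=0) = 0.255 + 0.003 + 0.234 = 0.492
  P(X=1) = 0.212 + 0.227 + 0.069 = 0.508
H(X) = -[0.492·log₂(0.492) + 0.508·log₂(0.508)]
  = 0.50345 + 0.49637 = 0.99982 bits

Marginal of Y (column sums):
  P(Y=0) = 0.255 + 0.212 = 0.467
  P(Y=1) = 0.003 + 0.227 = 0.230
  P(Y=2) = 0.234 + 0.069 = 0.303
H(X|Y) = Σ_y P(y)·H(X|Y=y):
  Y=0: P(Y=0) = 0.467, P(X|Y=0) = (255/467, 212/467) → H(X|Y=0) = 0.99388
  Y=1: P(Y=1) = 0.230, P(X|Y=1) = (3/230, 227/230) → H(X|Y=1) = 0.10035
  Y=2: P(Y=2) = 0.303, P(X|Y=2) = (78/101, 23/101) → H(X|Y=2) = 0.77402
H(X|Y) = 0.467·0.99388 + 0.230·0.10035 + 0.303·0.77402 = 0.72175 bits

I(X;Y) = H(X) - H(X|Y) = 0.99982 - 0.72175 = 0.2781 bits

Cross-check via I(X;Y) = H(X) + H(Y) - H(X,Y): computing H(Y) from the column sums and H(X,Y) from the 6 cells in the same way gives H(Y) = 1.52262 bits and H(X,Y) = 2.24437 bits, so
I(X;Y) = 0.99982 + 1.52262 - 2.24437 = 0.2781 bits ✓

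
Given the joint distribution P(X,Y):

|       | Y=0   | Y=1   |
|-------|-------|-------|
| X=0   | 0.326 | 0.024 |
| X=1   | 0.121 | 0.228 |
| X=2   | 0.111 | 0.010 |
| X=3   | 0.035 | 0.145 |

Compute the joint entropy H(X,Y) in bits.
2.5030 bits

H(X,Y) = -Σ_{x,y} P(x,y) log₂ P(x,y). Per-cell terms -P(x,y)·log₂P(x,y):
  X=0: 0.5272, 0.1291
  X=1: 0.3687, 0.4863
  X=2: 0.3520, 0.0664
  X=3: 0.1693, 0.4040
Sum of the 8 terms: H(X,Y) = 2.5030 bits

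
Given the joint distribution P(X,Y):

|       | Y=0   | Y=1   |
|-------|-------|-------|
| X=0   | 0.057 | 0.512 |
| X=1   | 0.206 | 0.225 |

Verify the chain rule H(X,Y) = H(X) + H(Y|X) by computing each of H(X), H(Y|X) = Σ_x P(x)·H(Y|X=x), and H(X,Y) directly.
H(X) = 0.9862 bits, H(Y|X) = 0.6976 bits, H(X,Y) = 1.6838 bits

Marginal of X (row sums):
  P(X=0) = 0.057 + 0.512 = 0.569
  P(X=1) = 0.206 + 0.225 = 0.431
H(X) = -[0.569·log₂(0.569) + 0.431·log₂(0.431)]
  = 0.4629 + 0.5233 = 0.9862 bits

H(Y|X) = Σ_x P(x)·H(Y|X=x):
  X=0: P(X=0) = 0.569, P(Y|X=0) = (57/569, 512/569) → H(Y|X=0) = 0.4696
  X=1: P(X=1) = 0.431, P(Y|X=1) = (206/431, 225/431) → H(Y|X=1) = 0.9986
H(Y|X) = 0.569·0.4696 + 0.431·0.9986 = 0.6976 bits

H(X,Y) = -Σ_{x,y} P(x,y) log₂ P(x,y). Per-cell terms -P(x,y)·log₂P(x,y):
  X=0: 0.2356, 0.4945
  X=1: 0.4695, 0.4842
Sum of the 4 terms: H(X,Y) = 1.6838 bits

Chain rule check:
  H(X) + H(Y|X) = 0.9862 + 0.6976 = 1.6838 bits
  H(X,Y) = 1.6838 bits
✓ Chain rule verified.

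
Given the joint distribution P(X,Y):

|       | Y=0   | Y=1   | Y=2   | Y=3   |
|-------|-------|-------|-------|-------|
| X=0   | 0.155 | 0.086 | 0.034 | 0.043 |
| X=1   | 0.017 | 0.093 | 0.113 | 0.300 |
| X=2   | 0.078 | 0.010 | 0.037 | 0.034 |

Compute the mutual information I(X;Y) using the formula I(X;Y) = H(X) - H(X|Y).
0.2979 bits

I(X;Y) = H(X) - H(X|Y)

Marginal of X (row sums):
  P(X=0) = 0.155 + 0.086 + 0.034 + 0.043 = 0.318
  P(X=1) = 0.017 + 0.093 + 0.113 + 0.300 = 0.523
  P(X=2) = 0.078 + 0.010 + 0.037 + 0.034 = 0.159
H(X) = -[0.318·log₂(0.318) + 0.523·log₂(0.523) + 0.159·log₂(0.159)]
  = 0.52562262 + 0.48906627 + 0.42181131 = 1.43650020 bits

Marginal of Y (column sums):
  P(Y=0) = 0.155 + 0.017 + 0.078 = 0.250
  P(Y=1) = 0.086 + 0.093 + 0.010 = 0.189
  P(Y=2) = 0.034 + 0.113 + 0.037 = 0.184
  P(Y=3) = 0.043 + 0.300 + 0.034 = 0.377
H(X|Y) = Σ_y P(y)·H(X|Y=y):
  Y=0: P(Y=0) = 0.250, P(X|Y=0) = (31/50, 17/250, 39/125) → H(X|Y=0) = 1.21559419
  Y=1: P(Y=1) = 0.189, P(X|Y=1) = (86/189, 31/63, 10/189) → H(X|Y=1) = 1.24467724
  Y=2: P(Y=2) = 0.184, P(X|Y=2) = (17/92, 113/184, 37/184) → H(X|Y=2) = 1.34745471
  Y=3: P(Y=3) = 0.377, P(X|Y=3) = (43/377, 300/377, 34/377) → H(X|Y=3) = 0.93256202
H(X|Y) = 0.250·1.21559419 + 0.189·1.24467724 + 0.184·1.34745471 + 0.377·0.93256202 = 1.13865009 bits

I(X;Y) = H(X) - H(X|Y) = 1.43650020 - 1.13865009 = 0.2979 bits

Cross-check via I(X;Y) = H(X) + H(Y) - H(X,Y): computing H(Y) from the column sums and H(X,Y) from the 12 cells in the same way gives H(Y) = 1.93421439 bits and H(X,Y) = 3.07286448 bits, so
I(X;Y) = 1.43650020 + 1.93421439 - 3.07286448 = 0.2979 bits ✓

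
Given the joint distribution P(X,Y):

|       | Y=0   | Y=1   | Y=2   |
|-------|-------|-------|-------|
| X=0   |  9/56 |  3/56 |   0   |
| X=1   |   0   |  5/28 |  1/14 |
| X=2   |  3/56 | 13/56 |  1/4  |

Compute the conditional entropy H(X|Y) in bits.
1.0647 bits

H(X|Y) = H(X,Y) - H(Y)

H(X,Y) = -Σ_{x,y} P(x,y) log₂ P(x,y). Per-cell terms -P(x,y)·log₂P(x,y):
  X=0: 0.42387, 0.22620, 0.00000
  X=1: 0.00000, 0.44383, 0.27195
  X=2: 0.22620, 0.48911, 0.50000
  (cells with P = 0 contribute 0)
Sum of the 9 terms: H(X,Y) = 2.5812 bits

Marginal of Y (column sums):
  P(Y=0) = 9/56 + 0 + 3/56 = 3/14
  P(Y=1) = 3/56 + 5/28 + 13/56 = 13/28
  P(Y=2) = 0 + 1/14 + 1/4 = 9/28
H(Y) = -[(3/14)·log₂(3/14) + (13/28)·log₂(13/28) + (9/28)·log₂(9/28)]
  = 0.47623 + 0.51392 + 0.52632 = 1.5165 bits

H(X|Y) = H(X,Y) - H(Y) = 2.5812 - 1.5165 = 1.0647 bits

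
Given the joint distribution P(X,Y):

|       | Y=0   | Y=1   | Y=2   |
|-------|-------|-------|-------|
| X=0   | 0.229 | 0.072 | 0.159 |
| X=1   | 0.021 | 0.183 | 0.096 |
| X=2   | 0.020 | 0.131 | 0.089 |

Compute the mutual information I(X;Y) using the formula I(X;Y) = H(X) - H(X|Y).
0.2206 bits

I(X;Y) = H(X) - H(X|Y)

Marginal of X (row sums):
  P(X=0) = 0.229 + 0.072 + 0.159 = 0.460
  P(X=1) = 0.021 + 0.183 + 0.096 = 0.300
  P(X=2) = 0.020 + 0.131 + 0.089 = 0.240
H(X) = -[0.460·log₂(0.460) + 0.300·log₂(0.300) + 0.240·log₂(0.240)]
  = 0.51534 + 0.52109 + 0.49413 = 1.5306 bits

Marginal of Y (column sums):
  P(Y=0) = 0.229 + 0.021 + 0.020 = 0.270
  P(Y=1) = 0.072 + 0.183 + 0.131 = 0.386
  P(Y=2) = 0.159 + 0.096 + 0.089 = 0.344
H(X|Y) = Σ_y P(y)·H(X|Y=y):
  Y=0: P(Y=0) = 0.270, P(X|Y=0) = (229/270, 7/90, 2/27) → H(X|Y=0) = 0.76624
  Y=1: P(Y=1) = 0.386, P(X|Y=1) = (36/193, 183/386, 131/386) → H(X|Y=1) = 1.49146
  Y=2: P(Y=2) = 0.344, P(X|Y=2) = (159/344, 12/43, 89/344) → H(X|Y=2) = 1.53311
H(X|Y) = 0.270·0.76624 + 0.386·1.49146 + 0.344·1.53311 = 1.3100 bits

I(X;Y) = H(X) - H(X|Y) = 1.5306 - 1.3100 = 0.2206 bits

Cross-check via I(X;Y) = H(X) + H(Y) - H(X,Y): computing H(Y) from the column sums and H(X,Y) from the 9 cells in the same way gives H(Y) = 1.5697 bits and H(X,Y) = 2.8797 bits, so
I(X;Y) = 1.5306 + 1.5697 - 2.8797 = 0.2206 bits ✓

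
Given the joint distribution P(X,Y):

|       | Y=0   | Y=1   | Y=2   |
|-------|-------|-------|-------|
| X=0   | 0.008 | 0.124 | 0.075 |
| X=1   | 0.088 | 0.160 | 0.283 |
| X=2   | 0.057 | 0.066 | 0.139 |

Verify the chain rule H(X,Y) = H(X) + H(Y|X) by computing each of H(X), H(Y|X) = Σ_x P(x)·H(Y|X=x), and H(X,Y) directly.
H(X) = 1.4616 bits, H(Y|X) = 1.3849 bits, H(X,Y) = 2.8465 bits

Marginal of X (row sums):
  P(X=0) = 0.008 + 0.124 + 0.075 = 0.207
  P(X=1) = 0.088 + 0.160 + 0.283 = 0.531
  P(X=2) = 0.057 + 0.066 + 0.139 = 0.262
H(X) = -[0.207·log₂(0.207) + 0.531·log₂(0.531) + 0.262·log₂(0.262)]
  = 0.4704 + 0.4849 + 0.5063 = 1.4616 bits

H(Y|X) = Σ_x P(x)·H(Y|X=x):
  X=0: P(X=0) = 0.207, P(Y|X=0) = (8/207, 124/207, 25/69) → H(Y|X=0) = 1.1549
  X=1: P(X=1) = 0.531, P(Y|X=1) = (88/531, 160/531, 283/531) → H(Y|X=1) = 1.4351
  X=2: P(X=2) = 0.262, P(Y|X=2) = (57/262, 33/131, 139/262) → H(Y|X=2) = 1.4650
H(Y|X) = 0.207·1.1549 + 0.531·1.4351 + 0.262·1.4650 = 1.3849 bits

H(X,Y) = -Σ_{x,y} P(x,y) log₂ P(x,y). Per-cell terms -P(x,y)·log₂P(x,y):
  X=0: 0.0557, 0.3734, 0.2803
  X=1: 0.3086, 0.4230, 0.5154
  X=2: 0.2356, 0.2588, 0.3957
Sum of the 9 terms: H(X,Y) = 2.8465 bits

Chain rule check:
  H(X) + H(Y|X) = 1.4616 + 1.3849 = 2.8465 bits
  H(X,Y) = 2.8465 bits
✓ Chain rule verified.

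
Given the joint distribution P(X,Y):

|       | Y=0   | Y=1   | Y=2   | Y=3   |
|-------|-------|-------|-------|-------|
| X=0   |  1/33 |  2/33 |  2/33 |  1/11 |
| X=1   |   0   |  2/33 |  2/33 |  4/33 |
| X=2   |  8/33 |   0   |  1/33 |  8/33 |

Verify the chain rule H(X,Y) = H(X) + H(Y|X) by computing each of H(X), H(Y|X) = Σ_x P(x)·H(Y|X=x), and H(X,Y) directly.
H(X) = 1.4842 bits, H(Y|X) = 1.4767 bits, H(X,Y) = 2.9609 bits

Marginal of X (row sums):
  P(X=0) = 1/33 + 2/33 + 2/33 + 1/11 = 8/33
  P(X=1) = 0 + 2/33 + 2/33 + 4/33 = 8/33
  P(X=2) = 8/33 + 0 + 1/33 + 8/33 = 17/33
H(X) = -[(8/33)·log₂(8/33) + (8/33)·log₂(8/33) + (17/33)·log₂(17/33)]
  = 0.4956 + 0.4956 + 0.4930 = 1.4842 bits

H(Y|X) = Σ_x P(x)·H(Y|X=x):
  X=0: P(X=0) = 8/33, P(Y|X=0) = (1/8, 1/4, 1/4, 3/8) → H(Y|X=0) = 1.9056
  X=1: P(X=1) = 8/33, P(Y|X=1) = (0, 1/4, 1/4, 1/2) → H(Y|X=1) = 1.5000
  X=2: P(X=2) = 17/33, P(Y|X=2) = (8/17, 0, 1/17, 8/17) → H(Y|X=2) = 1.2639
H(Y|X) = (8/33)·1.9056 + (8/33)·1.5000 + (17/33)·1.2639 = 1.4767 bits

H(X,Y) = -Σ_{x,y} P(x,y) log₂ P(x,y). Per-cell terms -P(x,y)·log₂P(x,y):
  X=0: 0.1529, 0.2451, 0.2451, 0.3145
  X=1: 0.0000, 0.2451, 0.2451, 0.3690
  X=2: 0.4956, 0.0000, 0.1529, 0.4956
  (cells with P = 0 contribute 0)
Sum of the 12 terms: H(X,Y) = 2.9609 bits

Chain rule check:
  H(X) + H(Y|X) = 1.4842 + 1.4767 = 2.9609 bits
  H(X,Y) = 2.9609 bits
✓ Chain rule verified.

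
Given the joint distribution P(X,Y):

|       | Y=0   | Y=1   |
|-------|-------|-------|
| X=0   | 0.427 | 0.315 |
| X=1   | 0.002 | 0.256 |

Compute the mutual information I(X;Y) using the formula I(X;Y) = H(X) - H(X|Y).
0.2388 bits

I(X;Y) = H(X) - H(X|Y)

Marginal of X (row sums):
  P(X=0) = 0.427 + 0.315 = 0.742
  P(X=1) = 0.002 + 0.256 = 0.258
H(X) = -[0.742·log₂(0.742) + 0.258·log₂(0.258)]
  = 0.3194376 + 0.5042757 = 0.8237133 bits

Marginal of Y (column sums):
  P(Y=0) = 0.427 + 0.002 = 0.429
  P(Y=1) = 0.315 + 0.256 = 0.571
H(X|Y) = Σ_y P(y)·H(X|Y=y):
  Y=0: P(Y=0) = 0.429, P(X|Y=0) = (427/429, 2/429) → H(X|Y=0) = 0.0428166
  Y=1: P(Y=1) = 0.571, P(X|Y=1) = (315/571, 256/571) → H(X|Y=1) = 0.9922847
H(X|Y) = 0.429·0.0428166 + 0.571·0.9922847 = 0.5849629 bits

I(X;Y) = H(X) - H(X|Y) = 0.8237133 - 0.5849629 = 0.2388 bits

Cross-check via I(X;Y) = H(X) + H(Y) - H(X,Y): computing H(Y) from the column sums and H(X,Y) from the 4 cells in the same way gives H(Y) = 0.9854055 bits and H(X,Y) = 1.5703684 bits, so
I(X;Y) = 0.8237133 + 0.9854055 - 1.5703684 = 0.2388 bits ✓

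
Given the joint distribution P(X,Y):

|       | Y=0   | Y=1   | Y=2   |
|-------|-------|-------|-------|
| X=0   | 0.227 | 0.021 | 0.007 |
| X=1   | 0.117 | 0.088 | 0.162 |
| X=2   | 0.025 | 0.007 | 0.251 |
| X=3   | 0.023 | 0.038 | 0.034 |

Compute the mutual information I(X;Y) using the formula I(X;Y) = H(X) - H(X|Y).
0.4310 bits

I(X;Y) = H(X) - H(X|Y)

Marginal of X (row sums):
  P(X=0) = 0.227 + 0.021 + 0.007 = 0.255
  P(X=1) = 0.117 + 0.088 + 0.162 = 0.367
  P(X=2) = 0.025 + 0.007 + 0.251 = 0.283
  P(X=3) = 0.023 + 0.038 + 0.034 = 0.095
H(X) = -[0.255·log₂(0.255) + 0.367·log₂(0.367) + 0.283·log₂(0.283) + 0.095·log₂(0.095)]
  = 0.5027 + 0.5307 + 0.5154 + 0.3226 = 1.8714 bits

Marginal of Y (column sums):
  P(Y=0) = 0.227 + 0.117 + 0.025 + 0.023 = 0.392
  P(Y=1) = 0.021 + 0.088 + 0.007 + 0.038 = 0.154
  P(Y=2) = 0.007 + 0.162 + 0.251 + 0.034 = 0.454
H(X|Y) = Σ_y P(y)·H(X|Y=y):
  Y=0: P(Y=0) = 0.392, P(X|Y=0) = (227/392, 117/392, 25/392, 23/392) → H(X|Y=0) = 1.4703
  Y=1: P(Y=1) = 0.154, P(X|Y=1) = (3/22, 4/7, 1/22, 19/77) → H(X|Y=1) = 1.5542
  Y=2: P(Y=2) = 0.454, P(X|Y=2) = (7/454, 81/227, 251/454, 17/227) → H(X|Y=2) = 1.3760
H(X|Y) = 0.392·1.4703 + 0.154·1.5542 + 0.454·1.3760 = 1.4404 bits

I(X;Y) = H(X) - H(X|Y) = 1.8714 - 1.4404 = 0.4310 bits

Cross-check via I(X;Y) = H(X) + H(Y) - H(X,Y): computing H(Y) from the column sums and H(X,Y) from the 12 cells in the same way gives H(Y) = 1.4625 bits and H(X,Y) = 2.9029 bits, so
I(X;Y) = 1.8714 + 1.4625 - 2.9029 = 0.4310 bits ✓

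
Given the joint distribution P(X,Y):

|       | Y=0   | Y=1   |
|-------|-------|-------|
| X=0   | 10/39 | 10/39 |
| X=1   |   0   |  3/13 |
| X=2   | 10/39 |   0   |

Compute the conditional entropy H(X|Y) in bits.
0.9990 bits

H(X|Y) = H(X,Y) - H(Y)

H(X,Y) = -Σ_{x,y} P(x,y) log₂ P(x,y). Per-cell terms -P(x,y)·log₂P(x,y):
  X=0: 0.5034549, 0.5034549
  X=1: 0.0000000, 0.4881871
  X=2: 0.5034549, 0.0000000
  (cells with P = 0 contribute 0)
Sum of the 6 terms: H(X,Y) = 1.998552 bits

Marginal of Y (column sums):
  P(Y=0) = 10/39 + 0 + 10/39 = 20/39
  P(Y=1) = 10/39 + 3/13 + 0 = 19/39
H(Y) = -[(20/39)·log₂(20/39) + (19/39)·log₂(19/39)]
  = 0.4940893 + 0.5054364 = 0.999526 bits

H(X|Y) = H(X,Y) - H(Y) = 1.998552 - 0.999526 = 0.9990 bits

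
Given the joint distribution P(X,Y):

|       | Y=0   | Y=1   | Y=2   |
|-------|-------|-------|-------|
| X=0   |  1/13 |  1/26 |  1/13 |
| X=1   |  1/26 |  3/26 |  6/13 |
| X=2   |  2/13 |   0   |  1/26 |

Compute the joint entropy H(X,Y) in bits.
2.4014 bits

H(X,Y) = -Σ_{x,y} P(x,y) log₂ P(x,y). Per-cell terms -P(x,y)·log₂P(x,y):
  X=0: 0.2846, 0.1808, 0.2846
  X=1: 0.1808, 0.3595, 0.5148
  X=2: 0.4155, 0.0000, 0.1808
  (cells with P = 0 contribute 0)
Sum of the 9 terms: H(X,Y) = 2.4014 bits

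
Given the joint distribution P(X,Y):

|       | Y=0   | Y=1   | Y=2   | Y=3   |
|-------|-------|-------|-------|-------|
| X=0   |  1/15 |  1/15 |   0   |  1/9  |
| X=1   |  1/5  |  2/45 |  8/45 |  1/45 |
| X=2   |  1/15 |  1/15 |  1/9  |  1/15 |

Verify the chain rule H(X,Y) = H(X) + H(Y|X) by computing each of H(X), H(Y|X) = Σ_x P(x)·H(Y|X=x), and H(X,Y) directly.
H(X) = 1.5408 bits, H(Y|X) = 1.6949 bits, H(X,Y) = 3.2358 bits

Marginal of X (row sums):
  P(X=0) = 1/15 + 1/15 + 0 + 1/9 = 11/45
  P(X=1) = 1/5 + 2/45 + 8/45 + 1/45 = 4/9
  P(X=2) = 1/15 + 1/15 + 1/9 + 1/15 = 14/45
H(X) = -[(11/45)·log₂(11/45) + (4/9)·log₂(4/9) + (14/45)·log₂(14/45)]
  = 0.496814 + 0.519967 + 0.524066 = 1.5408 bits

H(Y|X) = Σ_x P(x)·H(Y|X=x):
  X=0: P(X=0) = 11/45, P(Y|X=0) = (3/11, 3/11, 0, 5/11) → H(Y|X=0) = 1.539485
  X=1: P(X=1) = 4/9, P(Y|X=1) = (9/20, 1/10, 2/5, 1/20) → H(Y|X=1) = 1.595462
  X=2: P(X=2) = 14/45, P(Y|X=2) = (3/14, 3/14, 5/14, 3/14) → H(Y|X=2) = 1.959190
H(Y|X) = (11/45)·1.539485 + (4/9)·1.595462 + (14/45)·1.959190 = 1.6949 bits

H(X,Y) = -Σ_{x,y} P(x,y) log₂ P(x,y). Per-cell terms -P(x,y)·log₂P(x,y):
  X=0: 0.260459, 0.260459, 0.000000, 0.352214
  X=1: 0.464386, 0.199638, 0.442996, 0.122041
  X=2: 0.260459, 0.260459, 0.352214, 0.260459
  (cells with P = 0 contribute 0)
Sum of the 12 terms: H(X,Y) = 3.2358 bits

Chain rule check:
  H(X) + H(Y|X) = 1.5408 + 1.6949 = 3.2357 bits
  H(X,Y) = 3.2358 bits
✓ Chain rule verified (Δ = 0.0001 is 4-dp rounding noise: each of the three values was rounded independently).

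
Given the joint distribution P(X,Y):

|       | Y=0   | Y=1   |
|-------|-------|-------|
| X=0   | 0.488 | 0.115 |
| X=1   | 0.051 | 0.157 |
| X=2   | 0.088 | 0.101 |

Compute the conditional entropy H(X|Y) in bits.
1.1919 bits

H(X|Y) = H(X,Y) - H(Y)

H(X,Y) = -Σ_{x,y} P(x,y) log₂ P(x,y). Per-cell terms -P(x,y)·log₂P(x,y):
  X=0: 0.505103, 0.358834
  X=1: 0.218961, 0.419373
  X=2: 0.308559, 0.334065
Sum of the 6 terms: H(X,Y) = 2.144895 bits

Marginal of Y (column sums):
  P(Y=0) = 0.488 + 0.051 + 0.088 = 0.627
  P(Y=1) = 0.115 + 0.157 + 0.101 = 0.373
H(Y) = -[0.627·log₂(0.627) + 0.373·log₂(0.373)]
  = 0.422261 + 0.530687 = 0.952948 bits

H(X|Y) = H(X,Y) - H(Y) = 2.144895 - 0.952948 = 1.1919 bits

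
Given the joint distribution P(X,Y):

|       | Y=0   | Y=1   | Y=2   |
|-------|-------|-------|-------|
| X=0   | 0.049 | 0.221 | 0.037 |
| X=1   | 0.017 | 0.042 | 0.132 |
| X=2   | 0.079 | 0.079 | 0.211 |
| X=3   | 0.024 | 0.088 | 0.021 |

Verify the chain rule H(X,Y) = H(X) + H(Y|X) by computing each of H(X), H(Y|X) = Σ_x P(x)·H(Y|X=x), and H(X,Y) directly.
H(X) = 1.8970 bits, H(Y|X) = 1.2581 bits, H(X,Y) = 3.1551 bits

Marginal of X (row sums):
  P(X=0) = 0.049 + 0.221 + 0.037 = 0.307
  P(X=1) = 0.017 + 0.042 + 0.132 = 0.191
  P(X=2) = 0.079 + 0.079 + 0.211 = 0.369
  P(X=3) = 0.024 + 0.088 + 0.021 = 0.133
H(X) = -[0.307·log₂(0.307) + 0.191·log₂(0.191) + 0.369·log₂(0.369) + 0.133·log₂(0.133)]
  = 0.523033 + 0.456176 + 0.530735 + 0.387097 = 1.8970 bits

H(Y|X) = Σ_x P(x)·H(Y|X=x):
  X=0: P(X=0) = 0.307, P(Y|X=0) = (49/307, 221/307, 37/307) → H(Y|X=0) = 1.131811
  X=1: P(X=1) = 0.191, P(Y|X=1) = (17/191, 42/191, 132/191) → H(Y|X=1) = 1.159501
  X=2: P(X=2) = 0.369, P(Y|X=2) = (79/369, 79/369, 211/369) → H(Y|X=2) = 1.413251
  X=3: P(X=3) = 0.133, P(Y|X=3) = (24/133, 88/133, 3/19) → H(Y|X=3) = 1.260487
H(Y|X) = 0.307·1.131811 + 0.191·1.159501 + 0.369·1.413251 + 0.133·1.260487 = 1.2581 bits

H(X,Y) = -Σ_{x,y} P(x,y) log₂ P(x,y). Per-cell terms -P(x,y)·log₂P(x,y):
  X=0: 0.213203, 0.481312, 0.175984
  X=1: 0.099931, 0.192086, 0.385624
  X=2: 0.289298, 0.289298, 0.473629
  X=3: 0.129140, 0.308559, 0.117043
Sum of the 12 terms: H(X,Y) = 3.1551 bits

Chain rule check:
  H(X) + H(Y|X) = 1.8970 + 1.2581 = 3.1551 bits
  H(X,Y) = 3.1551 bits
✓ Chain rule verified.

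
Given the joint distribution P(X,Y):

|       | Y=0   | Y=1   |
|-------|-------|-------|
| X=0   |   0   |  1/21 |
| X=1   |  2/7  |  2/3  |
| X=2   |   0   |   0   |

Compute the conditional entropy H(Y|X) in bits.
0.8393 bits

H(Y|X) = H(X,Y) - H(X)

H(X,Y) = -Σ_{x,y} P(x,y) log₂ P(x,y). Per-cell terms -P(x,y)·log₂P(x,y):
  X=0: 0.00000, 0.20916
  X=1: 0.51639, 0.38998
  X=2: 0.00000, 0.00000
  (cells with P = 0 contribute 0)
Sum of the 6 terms: H(X,Y) = 1.1155 bits

Marginal of X (row sums):
  P(X=0) = 0 + 1/21 = 1/21
  P(X=1) = 2/7 + 2/3 = 20/21
  P(X=2) = 0 + 0 = 0
H(X) = -[(1/21)·log₂(1/21) + (20/21)·log₂(20/21)]   (outcomes with P = 0 contribute 0)
  = 0.20916 + 0.06704 = 0.2762 bits

H(Y|X) = H(X,Y) - H(X) = 1.1155 - 0.2762 = 0.8393 bits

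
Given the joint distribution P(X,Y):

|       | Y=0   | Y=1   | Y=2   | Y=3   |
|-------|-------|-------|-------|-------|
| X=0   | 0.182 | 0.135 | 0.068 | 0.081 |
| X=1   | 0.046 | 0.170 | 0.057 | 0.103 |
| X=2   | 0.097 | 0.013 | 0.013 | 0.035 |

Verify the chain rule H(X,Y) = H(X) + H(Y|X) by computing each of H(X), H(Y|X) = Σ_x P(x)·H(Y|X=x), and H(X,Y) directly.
H(X) = 1.4646 bits, H(Y|X) = 1.8012 bits, H(X,Y) = 3.2657 bits

Marginal of X (row sums):
  P(X=0) = 0.182 + 0.135 + 0.068 + 0.081 = 0.466
  P(X=1) = 0.046 + 0.170 + 0.057 + 0.103 = 0.376
  P(X=2) = 0.097 + 0.013 + 0.013 + 0.035 = 0.158
H(X) = -[0.466·log₂(0.466) + 0.376·log₂(0.376) + 0.158·log₂(0.158)]
  = 0.513345 + 0.530609 + 0.420597 = 1.4646 bits

H(Y|X) = Σ_x P(x)·H(Y|X=x):
  X=0: P(X=0) = 0.466, P(Y|X=0) = (91/233, 135/466, 34/233, 81/466) → H(Y|X=0) = 1.891517
  X=1: P(X=1) = 0.376, P(Y|X=1) = (23/188, 85/188, 57/376, 103/376) → H(Y|X=1) = 1.812928
  X=2: P(X=2) = 0.158, P(Y|X=2) = (97/158, 13/158, 13/158, 35/158) → H(Y|X=2) = 1.506769
H(Y|X) = 0.466·1.891517 + 0.376·1.812928 + 0.158·1.506769 = 1.8012 bits

H(X,Y) = -Σ_{x,y} P(x,y) log₂ P(x,y). Per-cell terms -P(x,y)·log₂P(x,y):
  X=0: 0.447354, 0.390011, 0.263726, 0.293701
  X=1: 0.204342, 0.434587, 0.235575, 0.337766
  X=2: 0.326490, 0.081449, 0.081449, 0.169278
Sum of the 12 terms: H(X,Y) = 3.2657 bits

Chain rule check:
  H(X) + H(Y|X) = 1.4646 + 1.8012 = 3.2658 bits
  H(X,Y) = 3.2657 bits
✓ Chain rule verified (Δ = 0.0001 is 4-dp rounding noise: each of the three values was rounded independently).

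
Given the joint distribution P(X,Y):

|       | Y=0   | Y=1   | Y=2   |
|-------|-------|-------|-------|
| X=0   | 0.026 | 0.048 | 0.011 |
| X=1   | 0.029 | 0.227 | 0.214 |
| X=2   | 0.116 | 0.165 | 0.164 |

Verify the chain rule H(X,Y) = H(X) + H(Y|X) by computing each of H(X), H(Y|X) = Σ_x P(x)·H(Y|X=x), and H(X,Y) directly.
H(X) = 1.3341 bits, H(Y|X) = 1.4116 bits, H(X,Y) = 2.7457 bits

Marginal of X (row sums):
  P(X=0) = 0.026 + 0.048 + 0.011 = 0.085
  P(X=1) = 0.029 + 0.227 + 0.214 = 0.470
  P(X=2) = 0.116 + 0.165 + 0.164 = 0.445
H(X) = -[0.085·log₂(0.085) + 0.470·log₂(0.470) + 0.445·log₂(0.445)]
  = 0.3023 + 0.5120 + 0.5198 = 1.3341 bits

H(Y|X) = Σ_x P(x)·H(Y|X=x):
  X=0: P(X=0) = 0.085, P(Y|X=0) = (26/85, 48/85, 11/85) → H(Y|X=0) = 1.3701
  X=1: P(X=1) = 0.470, P(Y|X=1) = (29/470, 227/470, 107/235) → H(Y|X=1) = 1.2719
  X=2: P(X=2) = 0.445, P(Y|X=2) = (116/445, 33/89, 164/445) → H(Y|X=2) = 1.5671
H(Y|X) = 0.085·1.3701 + 0.470·1.2719 + 0.445·1.5671 = 1.4116 bits

H(X,Y) = -Σ_{x,y} P(x,y) log₂ P(x,y). Per-cell terms -P(x,y)·log₂P(x,y):
  X=0: 0.1369, 0.2103, 0.0716
  X=1: 0.1481, 0.4856, 0.4760
  X=2: 0.3605, 0.4289, 0.4278
Sum of the 9 terms: H(X,Y) = 2.7457 bits

Chain rule check:
  H(X) + H(Y|X) = 1.3341 + 1.4116 = 2.7457 bits
  H(X,Y) = 2.7457 bits
✓ Chain rule verified.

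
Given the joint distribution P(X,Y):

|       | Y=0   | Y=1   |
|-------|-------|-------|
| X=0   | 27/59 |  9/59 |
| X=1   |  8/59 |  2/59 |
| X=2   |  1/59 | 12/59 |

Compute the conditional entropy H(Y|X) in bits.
0.7036 bits

H(Y|X) = H(X,Y) - H(X)

H(X,Y) = -Σ_{x,y} P(x,y) log₂ P(x,y). Per-cell terms -P(x,y)·log₂P(x,y):
  X=0: 0.5161, 0.4138
  X=1: 0.3909, 0.1655
  X=2: 0.0997, 0.4673
Sum of the 6 terms: H(X,Y) = 2.0533 bits

Marginal of X (row sums):
  P(X=0) = 27/59 + 9/59 = 36/59
  P(X=1) = 8/59 + 2/59 = 10/59
  P(X=2) = 1/59 + 12/59 = 13/59
H(X) = -[(36/59)·log₂(36/59) + (10/59)·log₂(10/59) + (13/59)·log₂(13/59)]
  = 0.4349 + 0.4340 + 0.4808 = 1.3497 bits

H(Y|X) = H(X,Y) - H(X) = 2.0533 - 1.3497 = 0.7036 bits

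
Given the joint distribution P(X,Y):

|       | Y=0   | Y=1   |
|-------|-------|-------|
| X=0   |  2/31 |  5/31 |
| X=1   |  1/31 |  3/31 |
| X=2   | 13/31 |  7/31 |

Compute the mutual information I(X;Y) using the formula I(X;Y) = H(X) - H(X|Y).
0.0970 bits

I(X;Y) = H(X) - H(X|Y)

Marginal of X (row sums):
  P(X=0) = 2/31 + 5/31 = 7/31
  P(X=1) = 1/31 + 3/31 = 4/31
  P(X=2) = 13/31 + 7/31 = 20/31
H(X) = -[(7/31)·log₂(7/31) + (4/31)·log₂(4/31) + (20/31)·log₂(20/31)]
  = 0.484771 + 0.381187 + 0.407915 = 1.27387 bits

Marginal of Y (column sums):
  P(Y=0) = 2/31 + 1/31 + 13/31 = 16/31
  P(Y=1) = 5/31 + 3/31 + 7/31 = 15/31
H(X|Y) = Σ_y P(y)·H(X|Y=y):
  Y=0: P(Y=0) = 16/31, P(X|Y=0) = (1/8, 1/16, 13/16) → H(X|Y=0) = 0.868393
  Y=1: P(Y=1) = 15/31, P(X|Y=1) = (1/3, 1/5, 7/15) → H(X|Y=1) = 1.505823
H(X|Y) = (16/31)·0.868393 + (15/31)·1.505823 = 1.17683 bits

I(X;Y) = H(X) - H(X|Y) = 1.27387 - 1.17683 = 0.0970 bits

Cross-check via I(X;Y) = H(X) + H(Y) - H(X,Y): computing H(Y) from the column sums and H(X,Y) from the 6 cells in the same way gives H(Y) = 0.99925 bits and H(X,Y) = 2.17608 bits, so
I(X;Y) = 1.27387 + 0.99925 - 2.17608 = 0.0970 bits ✓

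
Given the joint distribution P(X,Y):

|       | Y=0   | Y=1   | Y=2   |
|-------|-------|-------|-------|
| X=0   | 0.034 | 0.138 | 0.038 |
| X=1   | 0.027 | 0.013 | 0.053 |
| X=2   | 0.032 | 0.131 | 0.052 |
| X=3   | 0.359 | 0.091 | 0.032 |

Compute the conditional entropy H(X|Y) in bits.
1.4666 bits

H(X|Y) = H(X,Y) - H(Y)

H(X,Y) = -Σ_{x,y} P(x,y) log₂ P(x,y). Per-cell terms -P(x,y)·log₂P(x,y):
  X=0: 0.1659, 0.3943, 0.1793
  X=1: 0.1407, 0.0814, 0.2246
  X=2: 0.1589, 0.3841, 0.2218
  X=3: 0.5306, 0.3147, 0.1589
Sum of the 12 terms: H(X,Y) = 2.9552 bits

Marginal of Y (column sums):
  P(Y=0) = 0.034 + 0.027 + 0.032 + 0.359 = 0.452
  P(Y=1) = 0.138 + 0.013 + 0.131 + 0.091 = 0.373
  P(Y=2) = 0.038 + 0.053 + 0.052 + 0.032 = 0.175
H(Y) = -[0.452·log₂(0.452) + 0.373·log₂(0.373) + 0.175·log₂(0.175)]
  = 0.5178 + 0.5307 + 0.4401 = 1.4886 bits

H(X|Y) = H(X,Y) - H(Y) = 2.9552 - 1.4886 = 1.4666 bits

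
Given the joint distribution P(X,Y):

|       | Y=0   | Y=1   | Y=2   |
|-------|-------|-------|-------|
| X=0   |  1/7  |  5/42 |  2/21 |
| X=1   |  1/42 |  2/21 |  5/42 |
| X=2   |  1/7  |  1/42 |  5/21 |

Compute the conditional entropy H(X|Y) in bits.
1.3947 bits

H(X|Y) = H(X,Y) - H(Y)

H(X,Y) = -Σ_{x,y} P(x,y) log₂ P(x,y). Per-cell terms -P(x,y)·log₂P(x,y):
  X=0: 0.40105, 0.36552, 0.32308
  X=1: 0.12839, 0.32308, 0.36552
  X=2: 0.40105, 0.12839, 0.49295
Sum of the 9 terms: H(X,Y) = 2.9290 bits

Marginal of Y (column sums):
  P(Y=0) = 1/7 + 1/42 + 1/7 = 13/42
  P(Y=1) = 5/42 + 2/21 + 1/42 = 5/21
  P(Y=2) = 2/21 + 5/42 + 5/21 = 19/42
H(Y) = -[(13/42)·log₂(13/42) + (5/21)·log₂(5/21) + (19/42)·log₂(19/42)]
  = 0.52368 + 0.49295 + 0.51770 = 1.5343 bits

H(X|Y) = H(X,Y) - H(Y) = 2.9290 - 1.5343 = 1.3947 bits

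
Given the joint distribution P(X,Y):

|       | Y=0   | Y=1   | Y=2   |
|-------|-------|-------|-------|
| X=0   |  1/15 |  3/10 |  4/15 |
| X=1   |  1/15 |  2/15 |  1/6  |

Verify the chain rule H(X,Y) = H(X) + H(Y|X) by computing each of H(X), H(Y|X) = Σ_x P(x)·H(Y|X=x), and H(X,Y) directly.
H(X) = 0.9481 bits, H(Y|X) = 1.4208 bits, H(X,Y) = 2.3689 bits

Marginal of X (row sums):
  P(X=0) = 1/15 + 3/10 + 4/15 = 19/30
  P(X=1) = 1/15 + 2/15 + 1/6 = 11/30
H(X) = -[(19/30)·log₂(19/30) + (11/30)·log₂(11/30)]
  = 0.41734 + 0.53073 = 0.9481 bits

H(Y|X) = Σ_x P(x)·H(Y|X=x):
  X=0: P(X=0) = 19/30, P(Y|X=0) = (2/19, 9/19, 8/19) → H(Y|X=0) = 1.37796
  X=1: P(X=1) = 11/30, P(Y|X=1) = (2/11, 4/11, 5/11) → H(Y|X=1) = 1.49492
H(Y|X) = (19/30)·1.37796 + (11/30)·1.49492 = 1.4208 bits

H(X,Y) = -Σ_{x,y} P(x,y) log₂ P(x,y). Per-cell terms -P(x,y)·log₂P(x,y):
  X=0: 0.26046, 0.52109, 0.50850
  X=1: 0.26046, 0.38759, 0.43083
Sum of the 6 terms: H(X,Y) = 2.3689 bits

Chain rule check:
  H(X) + H(Y|X) = 0.9481 + 1.4208 = 2.3689 bits
  H(X,Y) = 2.3689 bits
✓ Chain rule verified.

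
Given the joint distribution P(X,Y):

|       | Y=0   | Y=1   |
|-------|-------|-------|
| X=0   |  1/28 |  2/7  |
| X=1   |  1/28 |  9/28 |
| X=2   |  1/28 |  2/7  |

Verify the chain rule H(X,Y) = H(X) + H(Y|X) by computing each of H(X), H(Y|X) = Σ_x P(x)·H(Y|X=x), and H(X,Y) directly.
H(X) = 1.5831 bits, H(Y|X) = 0.4910 bits, H(X,Y) = 2.0742 bits

Marginal of X (row sums):
  P(X=0) = 1/28 + 2/7 = 9/28
  P(X=1) = 1/28 + 9/28 = 5/14
  P(X=2) = 1/28 + 2/7 = 9/28
H(X) = -[(9/28)·log₂(9/28) + (5/14)·log₂(5/14) + (9/28)·log₂(9/28)]
  = 0.526317 + 0.530510 + 0.526317 = 1.5831 bits

H(Y|X) = Σ_x P(x)·H(Y|X=x):
  X=0: P(X=0) = 9/28, P(Y|X=0) = (1/9, 8/9) → H(Y|X=0) = 0.503258
  X=1: P(X=1) = 5/14, P(Y|X=1) = (1/10, 9/10) → H(Y|X=1) = 0.468996
  X=2: P(X=2) = 9/28, P(Y|X=2) = (1/9, 8/9) → H(Y|X=2) = 0.503258
H(Y|X) = (9/28)·0.503258 + (5/14)·0.468996 + (9/28)·0.503258 = 0.4910 bits

H(X,Y) = -Σ_{x,y} P(x,y) log₂ P(x,y). Per-cell terms -P(x,y)·log₂P(x,y):
  X=0: 0.171691, 0.516387
  X=1: 0.171691, 0.526317
  X=2: 0.171691, 0.516387
Sum of the 6 terms: H(X,Y) = 2.0742 bits

Chain rule check:
  H(X) + H(Y|X) = 1.5831 + 0.4910 = 2.0741 bits
  H(X,Y) = 2.0742 bits
✓ Chain rule verified (Δ = 0.0001 is 4-dp rounding noise: each of the three values was rounded independently).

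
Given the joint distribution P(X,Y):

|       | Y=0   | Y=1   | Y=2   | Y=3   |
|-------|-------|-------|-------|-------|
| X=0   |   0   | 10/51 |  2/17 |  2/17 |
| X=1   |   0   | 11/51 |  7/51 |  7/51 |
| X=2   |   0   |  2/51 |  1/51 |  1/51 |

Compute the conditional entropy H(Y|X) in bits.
1.5413 bits

H(Y|X) = H(X,Y) - H(X)

H(X,Y) = -Σ_{x,y} P(x,y) log₂ P(x,y). Per-cell terms -P(x,y)·log₂P(x,y):
  X=0: 0.00000, 0.46088, 0.36323, 0.36323
  X=1: 0.00000, 0.47731, 0.39324, 0.39324
  X=2: 0.00000, 0.18323, 0.11122, 0.11122
  (cells with P = 0 contribute 0)
Sum of the 12 terms: H(X,Y) = 2.8568 bits

Marginal of X (row sums):
  P(X=0) = 0 + 10/51 + 2/17 + 2/17 = 22/51
  P(X=1) = 0 + 11/51 + 7/51 + 7/51 = 25/51
  P(X=2) = 0 + 2/51 + 1/51 + 1/51 = 4/51
H(X) = -[(22/51)·log₂(22/51) + (25/51)·log₂(25/51) + (4/51)·log₂(4/51)]
  = 0.52325 + 0.50420 + 0.28803 = 1.3155 bits

H(Y|X) = H(X,Y) - H(X) = 2.8568 - 1.3155 = 1.5413 bits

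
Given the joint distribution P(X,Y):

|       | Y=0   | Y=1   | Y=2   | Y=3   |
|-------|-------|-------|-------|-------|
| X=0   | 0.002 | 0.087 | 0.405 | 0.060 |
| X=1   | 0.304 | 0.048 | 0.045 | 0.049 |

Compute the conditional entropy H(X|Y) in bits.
0.4634 bits

H(X|Y) = H(X,Y) - H(Y)

H(X,Y) = -Σ_{x,y} P(x,y) log₂ P(x,y). Per-cell terms -P(x,y)·log₂P(x,y):
  X=0: 0.01793, 0.30649, 0.52812, 0.24353
  X=1: 0.52223, 0.21028, 0.20133, 0.21320
Sum of the 8 terms: H(X,Y) = 2.2431 bits

Marginal of Y (column sums):
  P(Y=0) = 0.002 + 0.304 = 0.306
  P(Y=1) = 0.087 + 0.048 = 0.135
  P(Y=2) = 0.405 + 0.045 = 0.450
  P(Y=3) = 0.060 + 0.049 = 0.109
H(Y) = -[0.306·log₂(0.306) + 0.135·log₂(0.135) + 0.450·log₂(0.450) + 0.109·log₂(0.109)]
  = 0.52277 + 0.39001 + 0.51840 + 0.34854 = 1.7797 bits

H(X|Y) = H(X,Y) - H(Y) = 2.2431 - 1.7797 = 0.4634 bits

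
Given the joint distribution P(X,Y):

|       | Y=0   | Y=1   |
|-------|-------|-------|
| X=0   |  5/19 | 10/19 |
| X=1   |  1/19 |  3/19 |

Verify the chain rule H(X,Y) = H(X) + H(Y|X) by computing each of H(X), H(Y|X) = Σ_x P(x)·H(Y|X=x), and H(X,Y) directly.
H(X) = 0.7425 bits, H(Y|X) = 0.8958 bits, H(X,Y) = 1.6383 bits

Marginal of X (row sums):
  P(X=0) = 5/19 + 10/19 = 15/19
  P(X=1) = 1/19 + 3/19 = 4/19
H(X) = -[(15/19)·log₂(15/19) + (4/19)·log₂(4/19)]
  = 0.26924 + 0.47325 = 0.7425 bits

H(Y|X) = Σ_x P(x)·H(Y|X=x):
  X=0: P(X=0) = 15/19, P(Y|X=0) = (1/3, 2/3) → H(Y|X=0) = 0.91830
  X=1: P(X=1) = 4/19, P(Y|X=1) = (1/4, 3/4) → H(Y|X=1) = 0.81128
H(Y|X) = (15/19)·0.91830 + (4/19)·0.81128 = 0.8958 bits

H(X,Y) = -Σ_{x,y} P(x,y) log₂ P(x,y). Per-cell terms -P(x,y)·log₂P(x,y):
  X=0: 0.50684, 0.48737
  X=1: 0.22358, 0.42047
Sum of the 4 terms: H(X,Y) = 1.6383 bits

Chain rule check:
  H(X) + H(Y|X) = 0.7425 + 0.8958 = 1.6383 bits
  H(X,Y) = 1.6383 bits
✓ Chain rule verified.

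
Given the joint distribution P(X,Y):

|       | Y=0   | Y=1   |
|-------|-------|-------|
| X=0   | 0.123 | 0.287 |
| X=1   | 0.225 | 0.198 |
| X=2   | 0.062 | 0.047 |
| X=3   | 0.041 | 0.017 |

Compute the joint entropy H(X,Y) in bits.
2.5804 bits

H(X,Y) = -Σ_{x,y} P(x,y) log₂ P(x,y). Per-cell terms -P(x,y)·log₂P(x,y):
  X=0: 0.3719, 0.5169
  X=1: 0.4842, 0.4626
  X=2: 0.2487, 0.2073
  X=3: 0.1889, 0.0999
Sum of the 8 terms: H(X,Y) = 2.5804 bits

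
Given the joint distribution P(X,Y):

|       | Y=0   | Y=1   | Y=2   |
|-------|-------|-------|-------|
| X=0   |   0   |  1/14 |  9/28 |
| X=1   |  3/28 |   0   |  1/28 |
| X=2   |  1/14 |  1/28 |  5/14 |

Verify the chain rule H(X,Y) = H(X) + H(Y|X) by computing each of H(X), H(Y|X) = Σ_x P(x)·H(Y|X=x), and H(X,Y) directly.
H(X) = 1.4445 bits, H(Y|X) = 0.8449 bits, H(X,Y) = 2.2894 bits

Marginal of X (row sums):
  P(X=0) = 0 + 1/14 + 9/28 = 11/28
  P(X=1) = 3/28 + 0 + 1/28 = 1/7
  P(X=2) = 1/14 + 1/28 + 5/14 = 13/28
H(X) = -[(11/28)·log₂(11/28) + (1/7)·log₂(1/7) + (13/28)·log₂(13/28)]
  = 0.52954 + 0.40105 + 0.51392 = 1.4445 bits

H(Y|X) = Σ_x P(x)·H(Y|X=x):
  X=0: P(X=0) = 11/28, P(Y|X=0) = (0, 2/11, 9/11) → H(Y|X=0) = 0.68404
  X=1: P(X=1) = 1/7, P(Y|X=1) = (3/4, 0, 1/4) → H(Y|X=1) = 0.81128
  X=2: P(X=2) = 13/28, P(Y|X=2) = (2/13, 1/13, 10/13) → H(Y|X=2) = 0.99126
H(Y|X) = (11/28)·0.68404 + (1/7)·0.81128 + (13/28)·0.99126 = 0.8449 bits

H(X,Y) = -Σ_{x,y} P(x,y) log₂ P(x,y). Per-cell terms -P(x,y)·log₂P(x,y):
  X=0: 0.00000, 0.27195, 0.52632
  X=1: 0.34526, 0.00000, 0.17169
  X=2: 0.27195, 0.17169, 0.53051
  (cells with P = 0 contribute 0)
Sum of the 9 terms: H(X,Y) = 2.2894 bits

Chain rule check:
  H(X) + H(Y|X) = 1.4445 + 0.8449 = 2.2894 bits
  H(X,Y) = 2.2894 bits
✓ Chain rule verified.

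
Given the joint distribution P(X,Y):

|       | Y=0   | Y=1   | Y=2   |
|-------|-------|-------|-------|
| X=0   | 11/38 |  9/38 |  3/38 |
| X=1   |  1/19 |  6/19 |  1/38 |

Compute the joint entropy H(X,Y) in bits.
2.1859 bits

H(X,Y) = -Σ_{x,y} P(x,y) log₂ P(x,y). Per-cell terms -P(x,y)·log₂P(x,y):
  X=0: 0.5177, 0.4922, 0.2892
  X=1: 0.2236, 0.5251, 0.1381
Sum of the 6 terms: H(X,Y) = 2.1859 bits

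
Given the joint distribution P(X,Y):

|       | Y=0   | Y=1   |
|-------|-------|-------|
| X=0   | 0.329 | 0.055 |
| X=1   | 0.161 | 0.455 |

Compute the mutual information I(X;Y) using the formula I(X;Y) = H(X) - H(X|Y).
0.2616 bits

I(X;Y) = H(X) - H(X|Y)

Marginal of X (row sums):
  P(X=0) = 0.329 + 0.055 = 0.384
  P(X=1) = 0.161 + 0.455 = 0.616
H(X) = -[0.384·log₂(0.384) + 0.616·log₂(0.616)]
  = 0.5302 + 0.4306 = 0.9608 bits

Marginal of Y (column sums):
  P(Y=0) = 0.329 + 0.161 = 0.490
  P(Y=1) = 0.055 + 0.455 = 0.510
H(X|Y) = Σ_y P(y)·H(X|Y=y):
  Y=0: P(Y=0) = 0.490, P(X|Y=0) = (47/70, 23/70) → H(X|Y=0) = 0.9135
  Y=1: P(Y=1) = 0.510, P(X|Y=1) = (11/102, 91/102) → H(X|Y=1) = 0.4934
H(X|Y) = 0.490·0.9135 + 0.510·0.4934 = 0.6992 bits

I(X;Y) = H(X) - H(X|Y) = 0.9608 - 0.6992 = 0.2616 bits

Cross-check via I(X;Y) = H(X) + H(Y) - H(X,Y): computing H(Y) from the column sums and H(X,Y) from the 4 cells in the same way gives H(Y) = 0.9997 bits and H(X,Y) = 1.6989 bits, so
I(X;Y) = 0.9608 + 0.9997 - 1.6989 = 0.2616 bits ✓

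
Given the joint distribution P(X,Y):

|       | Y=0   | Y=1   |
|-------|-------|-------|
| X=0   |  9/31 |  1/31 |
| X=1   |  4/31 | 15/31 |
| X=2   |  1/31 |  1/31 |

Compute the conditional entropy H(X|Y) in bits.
0.8922 bits

H(X|Y) = H(X,Y) - H(Y)

H(X,Y) = -Σ_{x,y} P(x,y) log₂ P(x,y). Per-cell terms -P(x,y)·log₂P(x,y):
  X=0: 0.5180, 0.1598
  X=1: 0.3812, 0.5068
  X=2: 0.1598, 0.1598
Sum of the 6 terms: H(X,Y) = 1.8854 bits

Marginal of Y (column sums):
  P(Y=0) = 9/31 + 4/31 + 1/31 = 14/31
  P(Y=1) = 1/31 + 15/31 + 1/31 = 17/31
H(Y) = -[(14/31)·log₂(14/31) + (17/31)·log₂(17/31)]
  = 0.5179 + 0.4753 = 0.9932 bits

H(X|Y) = H(X,Y) - H(Y) = 1.8854 - 0.9932 = 0.8922 bits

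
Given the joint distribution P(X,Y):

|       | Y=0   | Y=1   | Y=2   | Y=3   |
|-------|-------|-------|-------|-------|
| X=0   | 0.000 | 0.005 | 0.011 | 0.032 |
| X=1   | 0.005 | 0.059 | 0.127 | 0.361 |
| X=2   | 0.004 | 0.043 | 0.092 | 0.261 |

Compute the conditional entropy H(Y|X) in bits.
1.2938 bits

H(Y|X) = H(X,Y) - H(X)

H(X,Y) = -Σ_{x,y} P(x,y) log₂ P(x,y). Per-cell terms -P(x,y)·log₂P(x,y):
  X=0: 0.0000, 0.0382, 0.0716, 0.1589
  X=1: 0.0382, 0.2409, 0.3781, 0.5306
  X=2: 0.0319, 0.1952, 0.3167, 0.5058
  (cells with P = 0 contribute 0)
Sum of the 12 terms: H(X,Y) = 2.5061 bits

Marginal of X (row sums):
  P(X=0) = 0.000 + 0.005 + 0.011 + 0.032 = 0.048
  P(X=1) = 0.005 + 0.059 + 0.127 + 0.361 = 0.552
  P(X=2) = 0.004 + 0.043 + 0.092 + 0.261 = 0.400
H(X) = -[0.048·log₂(0.048) + 0.552·log₂(0.552) + 0.400·log₂(0.400)]
  = 0.2103 + 0.4732 + 0.5288 = 1.2123 bits

H(Y|X) = H(X,Y) - H(X) = 2.5061 - 1.2123 = 1.2938 bits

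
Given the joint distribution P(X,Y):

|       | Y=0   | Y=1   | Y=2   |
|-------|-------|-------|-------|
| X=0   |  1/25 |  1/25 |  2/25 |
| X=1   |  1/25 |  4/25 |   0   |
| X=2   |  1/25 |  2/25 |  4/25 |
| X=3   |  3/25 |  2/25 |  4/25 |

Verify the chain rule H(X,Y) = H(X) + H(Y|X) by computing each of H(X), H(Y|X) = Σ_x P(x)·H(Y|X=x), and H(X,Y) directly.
H(X) = 1.9322 bits, H(Y|X) = 1.3214 bits, H(X,Y) = 3.2537 bits

Marginal of X (row sums):
  P(X=0) = 1/25 + 1/25 + 2/25 = 4/25
  P(X=1) = 1/25 + 4/25 + 0 = 1/5
  P(X=2) = 1/25 + 2/25 + 4/25 = 7/25
  P(X=3) = 3/25 + 2/25 + 4/25 = 9/25
H(X) = -[(4/25)·log₂(4/25) + (1/5)·log₂(1/5) + (7/25)·log₂(7/25) + (9/25)·log₂(9/25)]
  = 0.423017 + 0.464386 + 0.514220 + 0.530615 = 1.9322 bits

H(Y|X) = Σ_x P(x)·H(Y|X=x):
  X=0: P(X=0) = 4/25, P(Y|X=0) = (1/4, 1/4, 1/2) → H(Y|X=0) = 1.500000
  X=1: P(X=1) = 1/5, P(Y|X=1) = (1/5, 4/5, 0) → H(Y|X=1) = 0.721928
  X=2: P(X=2) = 7/25, P(Y|X=2) = (1/7, 2/7, 4/7) → H(Y|X=2) = 1.378783
  X=3: P(X=3) = 9/25, P(Y|X=3) = (1/3, 2/9, 4/9) → H(Y|X=3) = 1.530493
H(Y|X) = (4/25)·1.500000 + (1/5)·0.721928 + (7/25)·1.378783 + (9/25)·1.530493 = 1.3214 bits

H(X,Y) = -Σ_{x,y} P(x,y) log₂ P(x,y). Per-cell terms -P(x,y)·log₂P(x,y):
  X=0: 0.185754, 0.185754, 0.291508
  X=1: 0.185754, 0.423017, 0.000000
  X=2: 0.185754, 0.291508, 0.423017
  X=3: 0.367067, 0.291508, 0.423017
  (cells with P = 0 contribute 0)
Sum of the 12 terms: H(X,Y) = 3.2537 bits

Chain rule check:
  H(X) + H(Y|X) = 1.9322 + 1.3214 = 3.2536 bits
  H(X,Y) = 3.2537 bits
✓ Chain rule verified (Δ = 0.0001 is 4-dp rounding noise: each of the three values was rounded independently).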